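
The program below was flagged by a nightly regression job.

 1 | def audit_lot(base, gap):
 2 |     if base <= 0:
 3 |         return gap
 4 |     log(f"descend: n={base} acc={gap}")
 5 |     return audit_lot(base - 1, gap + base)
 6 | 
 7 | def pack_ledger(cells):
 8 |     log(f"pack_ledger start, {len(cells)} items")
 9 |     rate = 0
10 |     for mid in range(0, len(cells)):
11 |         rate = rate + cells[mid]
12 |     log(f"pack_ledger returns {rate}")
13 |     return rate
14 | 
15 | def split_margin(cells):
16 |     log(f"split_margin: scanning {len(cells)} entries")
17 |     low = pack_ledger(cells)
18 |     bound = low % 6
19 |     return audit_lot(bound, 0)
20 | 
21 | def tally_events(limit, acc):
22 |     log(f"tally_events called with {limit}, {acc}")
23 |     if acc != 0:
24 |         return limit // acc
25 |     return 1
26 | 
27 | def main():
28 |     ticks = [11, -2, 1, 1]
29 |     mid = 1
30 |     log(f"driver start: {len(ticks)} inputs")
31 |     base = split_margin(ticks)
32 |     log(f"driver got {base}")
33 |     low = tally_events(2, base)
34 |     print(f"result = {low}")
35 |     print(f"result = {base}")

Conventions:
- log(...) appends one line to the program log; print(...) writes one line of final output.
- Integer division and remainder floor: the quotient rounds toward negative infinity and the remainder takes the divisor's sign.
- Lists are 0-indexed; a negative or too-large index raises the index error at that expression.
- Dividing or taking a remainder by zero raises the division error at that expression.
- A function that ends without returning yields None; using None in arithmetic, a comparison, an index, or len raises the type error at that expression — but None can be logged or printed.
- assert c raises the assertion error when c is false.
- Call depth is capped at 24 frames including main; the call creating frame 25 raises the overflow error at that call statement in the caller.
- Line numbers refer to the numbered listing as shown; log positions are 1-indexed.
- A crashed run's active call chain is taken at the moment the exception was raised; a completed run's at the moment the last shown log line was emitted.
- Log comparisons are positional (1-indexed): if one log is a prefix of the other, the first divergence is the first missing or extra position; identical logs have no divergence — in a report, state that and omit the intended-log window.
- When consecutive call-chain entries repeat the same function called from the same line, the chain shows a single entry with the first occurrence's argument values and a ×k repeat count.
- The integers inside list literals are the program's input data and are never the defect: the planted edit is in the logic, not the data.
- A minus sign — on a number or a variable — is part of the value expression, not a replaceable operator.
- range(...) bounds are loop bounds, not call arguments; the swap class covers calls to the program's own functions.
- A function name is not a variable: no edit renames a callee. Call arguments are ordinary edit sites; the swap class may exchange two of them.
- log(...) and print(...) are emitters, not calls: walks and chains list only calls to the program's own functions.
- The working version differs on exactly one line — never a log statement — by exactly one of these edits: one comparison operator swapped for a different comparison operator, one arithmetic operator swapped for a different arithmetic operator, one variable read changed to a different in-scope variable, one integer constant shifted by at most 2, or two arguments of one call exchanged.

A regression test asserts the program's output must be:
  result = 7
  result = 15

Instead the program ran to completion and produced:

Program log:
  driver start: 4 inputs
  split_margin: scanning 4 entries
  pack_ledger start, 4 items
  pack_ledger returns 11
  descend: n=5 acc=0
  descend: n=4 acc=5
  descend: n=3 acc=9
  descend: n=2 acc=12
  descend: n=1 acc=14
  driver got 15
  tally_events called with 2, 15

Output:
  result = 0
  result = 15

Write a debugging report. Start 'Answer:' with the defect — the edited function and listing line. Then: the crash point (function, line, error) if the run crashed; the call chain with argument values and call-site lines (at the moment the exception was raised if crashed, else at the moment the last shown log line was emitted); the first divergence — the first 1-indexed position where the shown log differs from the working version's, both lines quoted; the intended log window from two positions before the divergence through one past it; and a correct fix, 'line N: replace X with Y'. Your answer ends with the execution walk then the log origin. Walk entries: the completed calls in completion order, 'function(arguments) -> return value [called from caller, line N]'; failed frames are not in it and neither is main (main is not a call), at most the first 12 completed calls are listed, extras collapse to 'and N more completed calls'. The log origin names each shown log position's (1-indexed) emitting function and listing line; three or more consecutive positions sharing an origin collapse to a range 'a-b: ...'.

Answer: the defect is in main at line 33.
Key fact: Log line 11 is where behavior first shows: 'tally_events called with 2, 15' appears instead of 'tally_events called with 15, 2'.
Call chain: main -> tally_events(2, 15) (called at line 33).
First divergence: at position 11 the run shows 'tally_events called with 2, 15' where the working version logs 'tally_events called with 15, 2'.
Intended log window:
  9: descend: n=1 acc=14
  10: driver got 15
  11: tally_events called with 15, 2
Execution walk:
  pack_ledger([11, -2, 1, 1]) -> 11  [called from split_margin, line 17]
  audit_lot(0, 15) -> 15  [called from audit_lot, line 5]
  audit_lot(1, 14) -> 15  [called from audit_lot, line 5]
  audit_lot(2, 12) -> 15  [called from audit_lot, line 5]
  audit_lot(3, 9) -> 15  [called from audit_lot, line 5]
  audit_lot(4, 5) -> 15  [called from audit_lot, line 5]
  audit_lot(5, 0) -> 15  [called from split_margin, line 19]
  split_margin([11, -2, 1, 1]) -> 15  [called from main, line 31]
  tally_events(2, 15) -> 0  [called from main, line 33]
Log line origins:
  1: logged in main at line 30
  2: logged in split_margin at line 16
  3: logged in pack_ledger at line 8
  4: logged in pack_ledger at line 12
  5-9: logged in audit_lot at line 4
  10: logged in main at line 32
  11: logged in tally_events at line 22
A correct fix: line 33: replace `tally_events(2, base)` with `tally_events(base, 2)`.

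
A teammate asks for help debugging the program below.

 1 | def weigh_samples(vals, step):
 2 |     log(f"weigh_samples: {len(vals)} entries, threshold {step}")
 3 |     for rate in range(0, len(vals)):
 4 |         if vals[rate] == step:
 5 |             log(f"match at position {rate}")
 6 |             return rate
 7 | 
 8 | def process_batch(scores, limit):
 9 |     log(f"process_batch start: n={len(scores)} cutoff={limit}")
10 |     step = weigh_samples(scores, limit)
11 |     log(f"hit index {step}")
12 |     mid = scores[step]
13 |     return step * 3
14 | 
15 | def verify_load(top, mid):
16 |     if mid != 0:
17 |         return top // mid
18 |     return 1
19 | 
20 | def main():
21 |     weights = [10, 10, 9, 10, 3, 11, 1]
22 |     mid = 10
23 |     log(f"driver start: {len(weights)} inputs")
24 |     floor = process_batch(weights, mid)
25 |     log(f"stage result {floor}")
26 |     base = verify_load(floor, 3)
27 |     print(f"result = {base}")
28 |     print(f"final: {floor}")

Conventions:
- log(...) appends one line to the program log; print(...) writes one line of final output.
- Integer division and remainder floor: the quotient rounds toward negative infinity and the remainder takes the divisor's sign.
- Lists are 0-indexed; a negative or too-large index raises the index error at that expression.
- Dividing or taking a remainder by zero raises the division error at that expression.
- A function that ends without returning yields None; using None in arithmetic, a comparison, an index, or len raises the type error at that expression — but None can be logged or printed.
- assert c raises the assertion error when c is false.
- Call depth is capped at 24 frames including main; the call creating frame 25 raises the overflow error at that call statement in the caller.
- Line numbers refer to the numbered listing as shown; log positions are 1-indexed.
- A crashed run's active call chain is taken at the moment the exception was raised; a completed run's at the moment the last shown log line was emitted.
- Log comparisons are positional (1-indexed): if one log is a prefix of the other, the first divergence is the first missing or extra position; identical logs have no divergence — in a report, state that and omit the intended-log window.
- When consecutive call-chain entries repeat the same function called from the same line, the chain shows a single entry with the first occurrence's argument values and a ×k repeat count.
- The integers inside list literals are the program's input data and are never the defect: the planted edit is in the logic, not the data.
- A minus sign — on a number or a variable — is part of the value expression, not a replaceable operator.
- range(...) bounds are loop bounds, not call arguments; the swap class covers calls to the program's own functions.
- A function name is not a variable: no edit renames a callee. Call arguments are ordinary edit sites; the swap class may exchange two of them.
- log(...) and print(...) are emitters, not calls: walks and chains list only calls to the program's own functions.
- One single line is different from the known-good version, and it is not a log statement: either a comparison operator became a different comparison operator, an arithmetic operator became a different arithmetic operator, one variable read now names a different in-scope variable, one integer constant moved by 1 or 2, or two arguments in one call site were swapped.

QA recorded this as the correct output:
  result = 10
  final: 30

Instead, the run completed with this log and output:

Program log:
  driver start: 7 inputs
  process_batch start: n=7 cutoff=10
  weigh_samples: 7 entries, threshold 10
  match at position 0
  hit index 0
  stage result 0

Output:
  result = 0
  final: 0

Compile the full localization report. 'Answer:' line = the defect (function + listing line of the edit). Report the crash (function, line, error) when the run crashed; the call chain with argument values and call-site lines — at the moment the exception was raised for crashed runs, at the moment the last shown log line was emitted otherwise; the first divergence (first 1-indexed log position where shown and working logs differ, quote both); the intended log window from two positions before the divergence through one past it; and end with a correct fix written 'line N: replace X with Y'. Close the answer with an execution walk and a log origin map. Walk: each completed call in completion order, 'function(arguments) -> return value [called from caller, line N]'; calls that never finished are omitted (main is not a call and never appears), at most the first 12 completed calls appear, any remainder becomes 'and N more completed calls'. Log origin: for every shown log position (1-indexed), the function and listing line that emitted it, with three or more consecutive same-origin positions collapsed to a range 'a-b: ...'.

Answer: the defect is in process_batch at line 13.
The tell: Log line 6 is where behavior first shows: 'stage result 0' appears instead of 'stage result 30'.
Call chain: main.
First divergence: at position 6 the run shows 'stage result 0' where the working version logs 'stage result 30'.
Intended log window:
  4: match at position 0
  5: hit index 0
  6: stage result 30
Execution walk:
  weigh_samples([10, 10, 9, 10, 3, 11, 1], 10) -> 0  [called from process_batch, line 10]
  process_batch([10, 10, 9, 10, 3, 11, 1], 10) -> 0  [called from main, line 24]
  verify_load(0, 3) -> 0  [called from main, line 26]
Log origins:
  1: logged in main at line 23
  2: logged in process_batch at line 9
  3: logged in weigh_samples at line 2
  4: logged in weigh_samples at line 5
  5: logged in process_batch at line 11
  6: logged in main at line 25
A correct fix: line 13: replace `step` with `mid`.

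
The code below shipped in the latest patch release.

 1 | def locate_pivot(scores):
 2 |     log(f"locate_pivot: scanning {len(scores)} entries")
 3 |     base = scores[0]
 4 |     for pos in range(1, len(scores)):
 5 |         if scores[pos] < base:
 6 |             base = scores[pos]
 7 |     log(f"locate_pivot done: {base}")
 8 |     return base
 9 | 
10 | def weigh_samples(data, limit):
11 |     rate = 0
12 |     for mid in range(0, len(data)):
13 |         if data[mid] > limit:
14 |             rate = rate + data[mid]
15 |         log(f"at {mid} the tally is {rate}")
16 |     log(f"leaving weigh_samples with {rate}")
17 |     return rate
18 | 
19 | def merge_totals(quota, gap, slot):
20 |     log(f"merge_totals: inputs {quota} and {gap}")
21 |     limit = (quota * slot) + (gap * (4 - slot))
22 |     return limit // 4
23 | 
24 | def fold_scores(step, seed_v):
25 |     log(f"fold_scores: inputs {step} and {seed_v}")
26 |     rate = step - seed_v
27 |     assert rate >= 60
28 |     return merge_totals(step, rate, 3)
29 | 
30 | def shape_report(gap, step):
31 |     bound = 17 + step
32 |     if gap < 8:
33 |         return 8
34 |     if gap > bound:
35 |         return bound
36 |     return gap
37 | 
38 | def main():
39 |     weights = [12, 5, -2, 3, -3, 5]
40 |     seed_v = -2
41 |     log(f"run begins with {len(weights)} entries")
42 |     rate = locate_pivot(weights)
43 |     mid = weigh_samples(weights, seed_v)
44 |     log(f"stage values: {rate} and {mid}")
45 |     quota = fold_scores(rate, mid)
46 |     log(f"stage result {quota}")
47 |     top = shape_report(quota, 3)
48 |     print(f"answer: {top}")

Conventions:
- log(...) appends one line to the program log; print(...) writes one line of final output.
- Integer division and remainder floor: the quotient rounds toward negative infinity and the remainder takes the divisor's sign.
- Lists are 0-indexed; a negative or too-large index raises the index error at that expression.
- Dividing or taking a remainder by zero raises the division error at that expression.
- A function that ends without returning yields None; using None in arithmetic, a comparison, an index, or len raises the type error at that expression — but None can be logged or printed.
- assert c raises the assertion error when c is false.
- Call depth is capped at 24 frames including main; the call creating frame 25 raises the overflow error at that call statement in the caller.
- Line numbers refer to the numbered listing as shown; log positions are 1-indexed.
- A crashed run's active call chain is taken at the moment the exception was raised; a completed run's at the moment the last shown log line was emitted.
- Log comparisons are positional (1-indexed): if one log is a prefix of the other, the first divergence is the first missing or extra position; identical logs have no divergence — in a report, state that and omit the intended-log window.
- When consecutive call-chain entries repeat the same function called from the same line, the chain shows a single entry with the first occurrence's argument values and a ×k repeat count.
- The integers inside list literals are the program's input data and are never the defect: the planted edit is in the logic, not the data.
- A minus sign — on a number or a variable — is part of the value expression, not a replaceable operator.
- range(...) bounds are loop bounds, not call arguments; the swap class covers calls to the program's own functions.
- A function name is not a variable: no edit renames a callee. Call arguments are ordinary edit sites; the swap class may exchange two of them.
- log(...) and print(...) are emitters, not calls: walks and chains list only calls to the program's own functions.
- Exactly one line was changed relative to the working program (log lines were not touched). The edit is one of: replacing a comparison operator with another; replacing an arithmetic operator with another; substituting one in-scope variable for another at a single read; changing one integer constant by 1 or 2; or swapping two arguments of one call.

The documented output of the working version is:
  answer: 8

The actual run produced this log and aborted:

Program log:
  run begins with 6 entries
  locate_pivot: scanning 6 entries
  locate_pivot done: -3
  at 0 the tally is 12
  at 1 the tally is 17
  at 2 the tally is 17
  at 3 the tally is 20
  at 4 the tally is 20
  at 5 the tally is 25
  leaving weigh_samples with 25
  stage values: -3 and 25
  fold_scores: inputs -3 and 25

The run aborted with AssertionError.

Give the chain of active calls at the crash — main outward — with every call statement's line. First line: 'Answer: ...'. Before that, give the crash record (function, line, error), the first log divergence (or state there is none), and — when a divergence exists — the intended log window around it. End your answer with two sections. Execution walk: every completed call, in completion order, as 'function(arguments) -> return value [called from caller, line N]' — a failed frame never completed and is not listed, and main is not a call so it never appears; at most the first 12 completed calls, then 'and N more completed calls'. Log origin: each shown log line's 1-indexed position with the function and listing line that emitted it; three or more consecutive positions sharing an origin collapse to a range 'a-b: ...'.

Answer: main -> fold_scores (called at line 45).
Core observation: Only 12 log lines were emitted before the run died; the intended continuation was 'merge_totals: inputs -3 and -28'.
Crash: fold_scores, line 27, AssertionError.
First divergence: position 13 — after 12 matching lines the faulty run goes silent; intended next line 'merge_totals: inputs -3 and -28'.
Intended log window:
  11: stage values: -3 and 25
  12: fold_scores: inputs -3 and 25
  13: merge_totals: inputs -3 and -28
  14: stage result -10
Execution walk:
  locate_pivot([12, 5, -2, 3, -3, 5]) -> -3  [called from main, line 42]
  weigh_samples([12, 5, -2, 3, -3, 5], -2) -> 25  [called from main, line 43]
Log origin:
  1: logged in main at line 41
  2: logged in locate_pivot at line 2
  3: logged in locate_pivot at line 7
  4-9: logged in weigh_samples at line 15
  10: logged in weigh_samples at line 16
  11: logged in main at line 44
  12: logged in fold_scores at line 25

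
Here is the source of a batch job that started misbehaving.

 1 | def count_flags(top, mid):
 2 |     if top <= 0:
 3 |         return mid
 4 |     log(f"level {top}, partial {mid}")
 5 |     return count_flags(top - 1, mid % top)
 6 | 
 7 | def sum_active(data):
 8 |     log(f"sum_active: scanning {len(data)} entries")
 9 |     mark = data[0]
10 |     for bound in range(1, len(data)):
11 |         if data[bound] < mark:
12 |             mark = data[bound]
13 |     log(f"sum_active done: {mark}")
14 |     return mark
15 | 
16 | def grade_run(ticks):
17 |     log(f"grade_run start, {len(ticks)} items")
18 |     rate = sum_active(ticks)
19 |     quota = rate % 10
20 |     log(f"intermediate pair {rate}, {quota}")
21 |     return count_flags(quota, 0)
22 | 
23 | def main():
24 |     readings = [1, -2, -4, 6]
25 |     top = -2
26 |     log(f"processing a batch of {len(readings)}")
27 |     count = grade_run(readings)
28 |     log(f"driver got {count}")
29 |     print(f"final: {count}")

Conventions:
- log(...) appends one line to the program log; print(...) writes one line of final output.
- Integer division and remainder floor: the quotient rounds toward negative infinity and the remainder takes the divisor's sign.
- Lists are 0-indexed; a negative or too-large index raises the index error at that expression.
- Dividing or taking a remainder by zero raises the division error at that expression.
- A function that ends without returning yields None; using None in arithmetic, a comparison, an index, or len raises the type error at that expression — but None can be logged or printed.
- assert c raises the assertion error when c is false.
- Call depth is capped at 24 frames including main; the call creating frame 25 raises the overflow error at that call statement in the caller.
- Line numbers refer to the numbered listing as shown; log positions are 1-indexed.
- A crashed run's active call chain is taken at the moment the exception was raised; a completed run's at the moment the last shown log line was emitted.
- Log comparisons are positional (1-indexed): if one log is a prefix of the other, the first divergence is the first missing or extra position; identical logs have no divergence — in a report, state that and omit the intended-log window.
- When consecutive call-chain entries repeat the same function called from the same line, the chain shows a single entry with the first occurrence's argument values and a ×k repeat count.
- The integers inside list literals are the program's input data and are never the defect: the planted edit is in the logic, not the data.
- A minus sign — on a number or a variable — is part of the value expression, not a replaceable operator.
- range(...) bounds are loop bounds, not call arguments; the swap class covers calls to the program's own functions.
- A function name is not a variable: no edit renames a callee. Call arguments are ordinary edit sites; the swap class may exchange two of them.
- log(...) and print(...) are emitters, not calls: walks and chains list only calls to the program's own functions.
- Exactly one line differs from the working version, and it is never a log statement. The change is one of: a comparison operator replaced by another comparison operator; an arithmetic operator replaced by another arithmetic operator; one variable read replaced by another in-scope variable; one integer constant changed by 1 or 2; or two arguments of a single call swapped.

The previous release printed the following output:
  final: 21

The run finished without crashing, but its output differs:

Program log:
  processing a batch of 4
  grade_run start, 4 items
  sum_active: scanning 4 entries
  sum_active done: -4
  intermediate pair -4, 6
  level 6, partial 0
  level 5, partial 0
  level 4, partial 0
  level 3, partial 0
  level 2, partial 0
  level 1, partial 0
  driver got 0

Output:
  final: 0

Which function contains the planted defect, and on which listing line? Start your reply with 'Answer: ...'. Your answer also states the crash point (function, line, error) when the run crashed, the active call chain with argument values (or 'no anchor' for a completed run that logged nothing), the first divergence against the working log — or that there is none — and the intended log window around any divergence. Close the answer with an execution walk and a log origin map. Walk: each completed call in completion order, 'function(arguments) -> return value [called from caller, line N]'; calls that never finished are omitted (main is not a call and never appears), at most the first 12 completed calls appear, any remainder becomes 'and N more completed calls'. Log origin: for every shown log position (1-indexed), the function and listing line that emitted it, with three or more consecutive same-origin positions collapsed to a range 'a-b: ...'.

Answer: the defect is in count_flags at line 5.
Core observation: The earliest visible damage is log position 7 — 'level 5, partial 0' rather than the intended 'level 5, partial 6'.
Call chain: main.
First divergence: position 7 — shown 'level 5, partial 0', intended 'level 5, partial 6'.
Intended log window:
  5: intermediate pair -4, 6
  6: level 6, partial 0
  7: level 5, partial 6
  8: level 4, partial 11
Execution walk:
  sum_active([1, -2, -4, 6]) -> -4  [called from grade_run, line 18]
  count_flags(0, 0) -> 0  [called from count_flags, line 5]
  count_flags(1, 0) -> 0  [called from count_flags, line 5]
  count_flags(2, 0) -> 0  [called from count_flags, line 5]
  count_flags(3, 0) -> 0  [called from count_flags, line 5]
  count_flags(4, 0) -> 0  [called from count_flags, line 5]
  count_flags(5, 0) -> 0  [called from count_flags, line 5]
  count_flags(6, 0) -> 0  [called from grade_run, line 21]
  grade_run([1, -2, -4, 6]) -> 0  [called from main, line 27]
Log origins:
  1: logged in main at line 26
  2: logged in grade_run at line 17
  3: logged in sum_active at line 8
  4: logged in sum_active at line 13
  5: logged in grade_run at line 20
  6-11: logged in count_flags at line 4
  12: logged in main at line 28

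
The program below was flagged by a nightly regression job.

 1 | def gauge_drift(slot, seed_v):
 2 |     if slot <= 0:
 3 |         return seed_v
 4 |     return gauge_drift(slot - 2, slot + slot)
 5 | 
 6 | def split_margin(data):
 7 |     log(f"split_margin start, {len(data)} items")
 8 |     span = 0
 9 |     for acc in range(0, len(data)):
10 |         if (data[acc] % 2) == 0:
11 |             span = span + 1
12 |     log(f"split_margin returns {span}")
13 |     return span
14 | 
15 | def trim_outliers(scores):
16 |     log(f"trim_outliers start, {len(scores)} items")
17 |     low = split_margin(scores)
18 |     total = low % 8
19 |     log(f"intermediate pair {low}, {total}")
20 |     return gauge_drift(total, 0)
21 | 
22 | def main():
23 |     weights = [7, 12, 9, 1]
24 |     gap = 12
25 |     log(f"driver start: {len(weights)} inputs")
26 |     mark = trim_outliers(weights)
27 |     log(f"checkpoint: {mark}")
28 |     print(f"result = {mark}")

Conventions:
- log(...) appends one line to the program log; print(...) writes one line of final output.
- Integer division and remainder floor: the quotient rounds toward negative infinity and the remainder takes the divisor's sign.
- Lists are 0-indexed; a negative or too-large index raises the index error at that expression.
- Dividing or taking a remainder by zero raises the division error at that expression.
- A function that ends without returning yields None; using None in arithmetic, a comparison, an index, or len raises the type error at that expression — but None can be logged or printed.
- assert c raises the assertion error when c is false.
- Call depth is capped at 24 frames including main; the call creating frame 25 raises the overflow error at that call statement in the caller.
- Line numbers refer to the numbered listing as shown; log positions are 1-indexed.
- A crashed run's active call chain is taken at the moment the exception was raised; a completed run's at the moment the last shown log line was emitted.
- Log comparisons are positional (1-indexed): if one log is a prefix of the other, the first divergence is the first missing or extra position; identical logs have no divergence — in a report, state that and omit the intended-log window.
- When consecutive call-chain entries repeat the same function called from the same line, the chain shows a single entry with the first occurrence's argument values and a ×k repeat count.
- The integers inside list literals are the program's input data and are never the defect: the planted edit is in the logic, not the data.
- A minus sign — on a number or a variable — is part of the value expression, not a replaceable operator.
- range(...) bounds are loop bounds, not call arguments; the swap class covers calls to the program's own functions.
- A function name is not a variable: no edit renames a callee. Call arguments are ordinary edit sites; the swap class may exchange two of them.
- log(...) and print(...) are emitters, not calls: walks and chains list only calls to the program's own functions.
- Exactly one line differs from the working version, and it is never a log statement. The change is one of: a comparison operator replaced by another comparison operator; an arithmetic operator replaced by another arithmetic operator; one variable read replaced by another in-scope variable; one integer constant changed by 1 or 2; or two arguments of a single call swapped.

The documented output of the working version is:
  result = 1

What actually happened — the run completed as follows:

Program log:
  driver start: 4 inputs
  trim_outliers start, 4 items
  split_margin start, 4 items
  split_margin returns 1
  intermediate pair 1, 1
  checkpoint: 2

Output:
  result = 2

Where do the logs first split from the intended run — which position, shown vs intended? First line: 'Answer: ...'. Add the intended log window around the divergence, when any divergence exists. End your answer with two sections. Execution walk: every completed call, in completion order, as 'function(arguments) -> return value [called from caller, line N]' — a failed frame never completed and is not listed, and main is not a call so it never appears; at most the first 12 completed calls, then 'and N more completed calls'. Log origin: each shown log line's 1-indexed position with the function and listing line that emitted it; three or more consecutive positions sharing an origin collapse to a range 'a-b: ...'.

Answer: at position 6 the run shows 'checkpoint: 2' where the working version logs 'checkpoint: 1'.
Intended log window:
  4: split_margin returns 1
  5: intermediate pair 1, 1
  6: checkpoint: 1
Execution walk:
  split_margin([7, 12, 9, 1]) -> 1  [called from trim_outliers, line 17]
  gauge_drift(-1, 2) -> 2  [called from gauge_drift, line 4]
  gauge_drift(1, 0) -> 2  [called from trim_outliers, line 20]
  trim_outliers([7, 12, 9, 1]) -> 2  [called from main, line 26]
Log origins:
  1: emitted by main (line 25)
  2: emitted by trim_outliers (line 16)
  3: emitted by split_margin (line 7)
  4: emitted by split_margin (line 12)
  5: emitted by trim_outliers (line 19)
  6: emitted by main (line 27)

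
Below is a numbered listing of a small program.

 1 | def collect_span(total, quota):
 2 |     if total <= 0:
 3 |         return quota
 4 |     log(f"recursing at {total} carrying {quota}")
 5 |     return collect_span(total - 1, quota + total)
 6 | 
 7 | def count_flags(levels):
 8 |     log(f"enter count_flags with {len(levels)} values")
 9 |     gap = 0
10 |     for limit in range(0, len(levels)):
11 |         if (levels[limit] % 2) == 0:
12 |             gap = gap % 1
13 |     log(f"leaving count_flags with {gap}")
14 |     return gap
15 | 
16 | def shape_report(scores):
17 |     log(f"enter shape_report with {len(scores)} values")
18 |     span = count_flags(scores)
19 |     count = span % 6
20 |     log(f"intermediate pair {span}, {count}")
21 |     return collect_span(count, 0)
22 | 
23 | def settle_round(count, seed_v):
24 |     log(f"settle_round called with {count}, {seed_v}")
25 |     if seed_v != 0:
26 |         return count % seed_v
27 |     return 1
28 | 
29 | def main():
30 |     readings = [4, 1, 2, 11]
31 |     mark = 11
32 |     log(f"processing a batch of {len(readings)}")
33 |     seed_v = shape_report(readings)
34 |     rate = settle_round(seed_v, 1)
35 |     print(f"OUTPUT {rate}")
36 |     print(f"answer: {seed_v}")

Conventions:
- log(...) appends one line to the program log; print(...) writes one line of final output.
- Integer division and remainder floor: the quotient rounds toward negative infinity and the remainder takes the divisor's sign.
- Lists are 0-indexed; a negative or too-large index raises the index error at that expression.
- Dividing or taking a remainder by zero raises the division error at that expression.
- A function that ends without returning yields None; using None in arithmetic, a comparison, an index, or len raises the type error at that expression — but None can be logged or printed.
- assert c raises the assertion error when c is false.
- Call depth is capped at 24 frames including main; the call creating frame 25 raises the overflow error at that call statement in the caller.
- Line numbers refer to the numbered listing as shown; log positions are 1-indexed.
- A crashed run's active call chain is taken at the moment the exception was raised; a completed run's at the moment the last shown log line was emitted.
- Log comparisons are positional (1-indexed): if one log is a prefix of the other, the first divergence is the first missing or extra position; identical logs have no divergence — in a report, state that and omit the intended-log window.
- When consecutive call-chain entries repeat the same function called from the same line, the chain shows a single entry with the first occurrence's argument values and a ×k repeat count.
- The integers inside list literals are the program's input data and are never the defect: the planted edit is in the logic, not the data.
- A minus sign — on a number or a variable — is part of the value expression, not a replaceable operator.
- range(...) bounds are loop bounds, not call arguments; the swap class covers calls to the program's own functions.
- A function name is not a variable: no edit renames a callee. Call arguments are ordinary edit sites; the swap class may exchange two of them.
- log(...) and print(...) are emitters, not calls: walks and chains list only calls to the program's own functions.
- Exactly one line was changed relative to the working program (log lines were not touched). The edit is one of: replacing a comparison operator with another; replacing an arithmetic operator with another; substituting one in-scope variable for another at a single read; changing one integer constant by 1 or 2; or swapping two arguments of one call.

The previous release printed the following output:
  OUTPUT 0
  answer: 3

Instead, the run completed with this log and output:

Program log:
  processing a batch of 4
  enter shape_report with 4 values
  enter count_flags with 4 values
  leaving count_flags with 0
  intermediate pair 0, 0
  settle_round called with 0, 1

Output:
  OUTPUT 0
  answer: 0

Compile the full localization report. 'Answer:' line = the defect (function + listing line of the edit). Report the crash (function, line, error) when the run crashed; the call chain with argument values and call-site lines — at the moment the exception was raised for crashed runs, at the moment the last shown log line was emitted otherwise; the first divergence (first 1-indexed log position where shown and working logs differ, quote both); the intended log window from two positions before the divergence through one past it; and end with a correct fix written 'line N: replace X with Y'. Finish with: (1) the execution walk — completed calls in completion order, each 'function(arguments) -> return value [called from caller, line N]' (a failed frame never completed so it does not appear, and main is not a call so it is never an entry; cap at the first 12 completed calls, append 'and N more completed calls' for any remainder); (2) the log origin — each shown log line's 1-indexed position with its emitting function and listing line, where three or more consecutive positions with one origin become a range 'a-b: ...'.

Answer: the defect is in count_flags at line 12.
Core observation: At log position 4 the runs split — shown 'leaving count_flags with 0', but the working version logs 'leaving count_flags with 2'.
Call chain: main -> settle_round(0, 1) (called at line 34).
First divergence: position 4 — shown 'leaving count_flags with 0', intended 'leaving count_flags with 2'.
Intended log window:
  2: enter shape_report with 4 values
  3: enter count_flags with 4 values
  4: leaving count_flags with 2
  5: intermediate pair 2, 2
Execution walk:
  count_flags([4, 1, 2, 11]) -> 0  [called from shape_report, line 18]
  collect_span(0, 0) -> 0  [called from shape_report, line 21]
  shape_report([4, 1, 2, 11]) -> 0  [called from main, line 33]
  settle_round(0, 1) -> 0  [called from main, line 34]
Log origins:
  1: emitted by main (line 32)
  2: emitted by shape_report (line 17)
  3: emitted by count_flags (line 8)
  4: emitted by count_flags (line 13)
  5: emitted by shape_report (line 20)
  6: emitted by settle_round (line 24)
A correct fix: line 12: replace `%` with `+`.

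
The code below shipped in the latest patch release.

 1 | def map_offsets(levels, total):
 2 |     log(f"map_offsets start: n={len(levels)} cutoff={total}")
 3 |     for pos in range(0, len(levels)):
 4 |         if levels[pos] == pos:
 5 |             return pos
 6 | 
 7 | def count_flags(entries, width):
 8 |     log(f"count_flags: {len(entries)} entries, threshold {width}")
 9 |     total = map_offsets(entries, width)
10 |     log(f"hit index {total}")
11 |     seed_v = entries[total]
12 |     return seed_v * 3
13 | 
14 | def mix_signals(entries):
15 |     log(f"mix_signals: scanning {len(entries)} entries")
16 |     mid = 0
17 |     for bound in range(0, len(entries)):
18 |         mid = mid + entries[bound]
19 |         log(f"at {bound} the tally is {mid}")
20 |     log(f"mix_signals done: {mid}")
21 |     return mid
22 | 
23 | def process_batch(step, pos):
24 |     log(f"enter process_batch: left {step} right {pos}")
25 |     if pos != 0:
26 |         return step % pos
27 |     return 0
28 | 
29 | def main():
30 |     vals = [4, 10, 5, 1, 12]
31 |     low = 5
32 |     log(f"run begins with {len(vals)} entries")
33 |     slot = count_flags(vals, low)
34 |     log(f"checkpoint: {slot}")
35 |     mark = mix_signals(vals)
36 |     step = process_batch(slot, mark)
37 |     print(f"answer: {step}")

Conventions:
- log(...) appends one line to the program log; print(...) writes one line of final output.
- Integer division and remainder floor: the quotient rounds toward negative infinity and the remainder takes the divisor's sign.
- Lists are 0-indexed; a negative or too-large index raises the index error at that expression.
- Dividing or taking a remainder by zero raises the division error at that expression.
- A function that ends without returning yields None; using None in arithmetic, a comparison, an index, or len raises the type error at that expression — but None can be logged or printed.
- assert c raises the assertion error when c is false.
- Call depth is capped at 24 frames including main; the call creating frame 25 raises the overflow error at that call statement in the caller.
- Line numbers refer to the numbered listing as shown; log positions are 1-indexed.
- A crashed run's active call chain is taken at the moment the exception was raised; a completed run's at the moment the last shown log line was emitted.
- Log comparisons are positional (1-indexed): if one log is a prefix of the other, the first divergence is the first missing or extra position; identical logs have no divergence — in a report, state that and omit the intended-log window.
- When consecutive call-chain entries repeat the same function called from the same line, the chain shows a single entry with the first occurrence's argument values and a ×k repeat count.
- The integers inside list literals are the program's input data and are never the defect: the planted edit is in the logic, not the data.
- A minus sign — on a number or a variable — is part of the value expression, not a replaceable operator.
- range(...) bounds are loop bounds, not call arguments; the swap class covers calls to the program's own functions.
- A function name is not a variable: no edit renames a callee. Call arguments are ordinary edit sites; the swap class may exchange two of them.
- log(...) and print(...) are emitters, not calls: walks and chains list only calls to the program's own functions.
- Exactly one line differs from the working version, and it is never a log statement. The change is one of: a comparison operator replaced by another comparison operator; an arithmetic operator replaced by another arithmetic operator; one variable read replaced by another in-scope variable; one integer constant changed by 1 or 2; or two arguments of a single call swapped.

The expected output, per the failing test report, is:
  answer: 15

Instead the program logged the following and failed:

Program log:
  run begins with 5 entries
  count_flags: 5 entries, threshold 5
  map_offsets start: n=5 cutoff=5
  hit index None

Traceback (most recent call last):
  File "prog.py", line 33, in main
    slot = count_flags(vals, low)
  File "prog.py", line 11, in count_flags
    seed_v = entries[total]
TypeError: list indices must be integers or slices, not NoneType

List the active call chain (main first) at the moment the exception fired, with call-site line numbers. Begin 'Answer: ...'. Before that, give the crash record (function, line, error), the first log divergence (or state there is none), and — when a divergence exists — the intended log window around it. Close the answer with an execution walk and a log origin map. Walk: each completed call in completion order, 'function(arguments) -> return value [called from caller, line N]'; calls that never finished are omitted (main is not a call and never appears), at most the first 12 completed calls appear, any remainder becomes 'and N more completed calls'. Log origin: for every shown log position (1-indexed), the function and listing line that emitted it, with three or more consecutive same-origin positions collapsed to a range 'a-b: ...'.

Answer: main -> count_flags (called at line 33).
Key fact: Log line 4 is where behavior first shows: 'hit index None' appears instead of 'hit index 2'.
Crash: count_flags, line 11, TypeError.
First divergence: at position 4 the run shows 'hit index None' where the working version logs 'hit index 2'.
Intended log window:
  2: count_flags: 5 entries, threshold 5
  3: map_offsets start: n=5 cutoff=5
  4: hit index 2
  5: checkpoint: 15
Execution walk:
  map_offsets([4, 10, 5, 1, 12], 5) -> None  [called from count_flags, line 9]
Log line origins:
  1: from main, line 32
  2: from count_flags, line 8
  3: from map_offsets, line 2
  4: from count_flags, line 10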